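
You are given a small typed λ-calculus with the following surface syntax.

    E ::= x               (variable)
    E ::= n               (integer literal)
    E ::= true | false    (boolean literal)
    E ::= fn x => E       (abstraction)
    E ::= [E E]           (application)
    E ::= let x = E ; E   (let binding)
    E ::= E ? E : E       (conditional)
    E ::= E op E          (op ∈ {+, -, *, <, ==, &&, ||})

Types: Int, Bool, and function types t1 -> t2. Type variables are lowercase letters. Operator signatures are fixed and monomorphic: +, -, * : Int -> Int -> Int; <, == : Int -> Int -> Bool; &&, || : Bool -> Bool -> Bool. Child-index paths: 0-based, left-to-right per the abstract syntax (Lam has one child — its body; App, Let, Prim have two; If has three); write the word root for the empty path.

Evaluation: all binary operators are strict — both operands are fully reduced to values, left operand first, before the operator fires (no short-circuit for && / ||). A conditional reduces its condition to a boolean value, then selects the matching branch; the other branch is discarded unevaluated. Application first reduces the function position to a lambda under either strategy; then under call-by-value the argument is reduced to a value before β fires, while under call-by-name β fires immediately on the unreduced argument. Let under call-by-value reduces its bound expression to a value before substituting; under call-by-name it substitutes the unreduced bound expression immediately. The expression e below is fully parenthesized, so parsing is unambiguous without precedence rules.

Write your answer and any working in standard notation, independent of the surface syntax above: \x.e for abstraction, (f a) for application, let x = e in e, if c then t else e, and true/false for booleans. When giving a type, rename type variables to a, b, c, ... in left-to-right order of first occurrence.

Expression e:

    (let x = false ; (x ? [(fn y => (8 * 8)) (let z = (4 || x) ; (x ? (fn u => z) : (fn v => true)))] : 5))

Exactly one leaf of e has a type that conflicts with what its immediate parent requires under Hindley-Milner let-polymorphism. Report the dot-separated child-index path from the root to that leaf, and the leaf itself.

Answer: 1.1.1.0.0 : 4

Working:
let x : Bool
x : Bool
  unify Bool ~ Bool
  unify Int ~ Int
  unify Int ~ Int
\y._ : a -> Int
  unify Int ~ Bool
  FAIL: mismatch Int ~ Bool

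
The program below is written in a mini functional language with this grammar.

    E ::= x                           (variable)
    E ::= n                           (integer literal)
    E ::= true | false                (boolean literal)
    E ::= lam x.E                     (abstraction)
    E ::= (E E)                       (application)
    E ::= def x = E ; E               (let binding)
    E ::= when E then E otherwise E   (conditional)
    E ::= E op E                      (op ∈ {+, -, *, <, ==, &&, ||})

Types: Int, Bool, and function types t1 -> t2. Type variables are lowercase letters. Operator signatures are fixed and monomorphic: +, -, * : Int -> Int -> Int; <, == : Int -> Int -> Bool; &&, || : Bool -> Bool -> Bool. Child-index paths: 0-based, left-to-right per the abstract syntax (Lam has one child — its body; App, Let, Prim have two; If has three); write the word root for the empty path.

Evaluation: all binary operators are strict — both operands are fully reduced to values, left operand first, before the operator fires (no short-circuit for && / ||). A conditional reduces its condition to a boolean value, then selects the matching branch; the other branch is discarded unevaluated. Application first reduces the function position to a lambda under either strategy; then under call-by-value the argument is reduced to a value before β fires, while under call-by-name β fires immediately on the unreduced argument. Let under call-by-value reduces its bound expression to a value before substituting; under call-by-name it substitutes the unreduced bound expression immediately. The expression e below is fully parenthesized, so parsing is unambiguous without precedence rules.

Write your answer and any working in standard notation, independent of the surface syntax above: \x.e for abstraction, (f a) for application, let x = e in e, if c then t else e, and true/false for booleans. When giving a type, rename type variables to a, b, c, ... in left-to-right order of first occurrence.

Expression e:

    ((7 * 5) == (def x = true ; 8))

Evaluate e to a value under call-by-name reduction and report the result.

Derivation:
step 0: ((7 * 5) == (let x = true in 8))
step 1: [delta@0] (35 == (let x = true in 8))
step 2: [let@1] (35 == 8)
step 3: [delta@root] false

Answer: false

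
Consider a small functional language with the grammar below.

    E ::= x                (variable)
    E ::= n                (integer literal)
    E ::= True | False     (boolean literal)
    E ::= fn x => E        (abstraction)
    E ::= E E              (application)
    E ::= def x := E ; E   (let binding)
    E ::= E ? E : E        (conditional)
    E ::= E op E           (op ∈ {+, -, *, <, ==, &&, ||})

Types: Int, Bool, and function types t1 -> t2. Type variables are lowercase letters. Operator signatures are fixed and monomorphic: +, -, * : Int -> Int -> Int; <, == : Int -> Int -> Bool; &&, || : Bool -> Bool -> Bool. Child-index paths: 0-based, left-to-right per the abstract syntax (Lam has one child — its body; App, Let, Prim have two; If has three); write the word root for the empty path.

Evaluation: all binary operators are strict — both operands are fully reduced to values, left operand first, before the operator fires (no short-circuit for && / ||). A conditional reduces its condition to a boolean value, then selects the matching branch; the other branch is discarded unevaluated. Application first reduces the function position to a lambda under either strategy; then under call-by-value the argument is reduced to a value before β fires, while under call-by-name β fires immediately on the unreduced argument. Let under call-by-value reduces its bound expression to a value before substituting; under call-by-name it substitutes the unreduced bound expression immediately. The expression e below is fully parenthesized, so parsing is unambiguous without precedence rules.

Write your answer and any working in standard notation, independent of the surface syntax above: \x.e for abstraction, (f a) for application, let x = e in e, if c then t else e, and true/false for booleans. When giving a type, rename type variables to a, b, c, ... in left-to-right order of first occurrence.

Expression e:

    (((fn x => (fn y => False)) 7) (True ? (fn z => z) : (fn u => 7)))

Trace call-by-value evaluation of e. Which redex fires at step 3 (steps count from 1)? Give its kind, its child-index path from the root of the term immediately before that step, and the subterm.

Working:
step 0: (((\x.(\y.false)) 7) (if true then (\z.z) else (\u.7)))
step 1: [beta@0] ((\y.false) (if true then (\z.z) else (\u.7)))
step 2: [if@1] ((\y.false) (\z.z))
step 3: [beta@root] false

Answer: beta at root : ((\y.false) (\z.z))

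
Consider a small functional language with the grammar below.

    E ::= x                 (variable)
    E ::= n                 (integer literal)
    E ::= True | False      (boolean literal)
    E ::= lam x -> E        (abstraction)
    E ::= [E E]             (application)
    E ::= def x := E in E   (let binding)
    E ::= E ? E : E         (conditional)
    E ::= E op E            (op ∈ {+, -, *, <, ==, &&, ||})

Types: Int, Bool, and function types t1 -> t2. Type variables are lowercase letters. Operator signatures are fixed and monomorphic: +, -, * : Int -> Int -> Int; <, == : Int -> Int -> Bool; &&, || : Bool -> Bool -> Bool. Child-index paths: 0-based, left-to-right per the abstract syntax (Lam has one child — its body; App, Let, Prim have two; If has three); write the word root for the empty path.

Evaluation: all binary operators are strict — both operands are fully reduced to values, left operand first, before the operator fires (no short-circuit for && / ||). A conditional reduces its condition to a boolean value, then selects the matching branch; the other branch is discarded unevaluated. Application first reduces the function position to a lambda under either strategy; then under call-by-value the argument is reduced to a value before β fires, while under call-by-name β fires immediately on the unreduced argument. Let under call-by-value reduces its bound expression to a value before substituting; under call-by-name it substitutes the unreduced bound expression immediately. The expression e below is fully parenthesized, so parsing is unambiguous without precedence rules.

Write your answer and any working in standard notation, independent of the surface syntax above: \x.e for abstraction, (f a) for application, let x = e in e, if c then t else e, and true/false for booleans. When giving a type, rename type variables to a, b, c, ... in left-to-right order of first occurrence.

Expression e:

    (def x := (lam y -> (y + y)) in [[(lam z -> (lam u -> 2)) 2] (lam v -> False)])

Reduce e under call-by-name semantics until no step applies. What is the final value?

Trace:
step 0: (let x = (\y.(y + y)) in (((\z.(\u.2)) 2) (\v.false)))
step 1: [let@root] (((\z.(\u.2)) 2) (\v.false))
step 2: [beta@0] ((\u.2) (\v.false))
step 3: [beta@root] 2

Answer: 2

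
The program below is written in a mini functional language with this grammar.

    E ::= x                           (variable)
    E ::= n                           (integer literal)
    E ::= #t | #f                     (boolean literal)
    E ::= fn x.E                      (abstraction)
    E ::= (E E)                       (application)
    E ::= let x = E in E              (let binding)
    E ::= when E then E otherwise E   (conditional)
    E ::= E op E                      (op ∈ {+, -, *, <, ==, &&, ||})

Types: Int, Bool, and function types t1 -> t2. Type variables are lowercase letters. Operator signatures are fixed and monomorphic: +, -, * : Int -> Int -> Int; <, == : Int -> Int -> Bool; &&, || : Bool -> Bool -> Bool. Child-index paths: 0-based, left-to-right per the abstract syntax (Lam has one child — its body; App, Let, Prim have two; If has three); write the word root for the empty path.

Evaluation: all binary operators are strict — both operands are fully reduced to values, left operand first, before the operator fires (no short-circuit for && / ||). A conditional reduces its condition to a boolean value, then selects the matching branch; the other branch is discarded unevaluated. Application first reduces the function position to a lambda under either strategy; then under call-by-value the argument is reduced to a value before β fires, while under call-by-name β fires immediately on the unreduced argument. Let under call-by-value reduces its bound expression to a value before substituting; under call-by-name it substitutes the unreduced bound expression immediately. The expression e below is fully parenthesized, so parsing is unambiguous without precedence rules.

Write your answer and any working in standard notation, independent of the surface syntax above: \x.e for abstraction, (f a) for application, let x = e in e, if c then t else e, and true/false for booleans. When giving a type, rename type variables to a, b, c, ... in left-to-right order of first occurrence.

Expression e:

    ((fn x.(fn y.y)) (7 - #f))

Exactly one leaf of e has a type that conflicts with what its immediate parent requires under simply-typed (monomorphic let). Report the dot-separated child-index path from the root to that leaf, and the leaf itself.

Answer: 1.1 : false

Derivation:
y : b
\y._ : b -> b
\x._ : a -> b -> b
  unify Int ~ Int
  unify Bool ~ Int
  FAIL: mismatch Bool ~ Int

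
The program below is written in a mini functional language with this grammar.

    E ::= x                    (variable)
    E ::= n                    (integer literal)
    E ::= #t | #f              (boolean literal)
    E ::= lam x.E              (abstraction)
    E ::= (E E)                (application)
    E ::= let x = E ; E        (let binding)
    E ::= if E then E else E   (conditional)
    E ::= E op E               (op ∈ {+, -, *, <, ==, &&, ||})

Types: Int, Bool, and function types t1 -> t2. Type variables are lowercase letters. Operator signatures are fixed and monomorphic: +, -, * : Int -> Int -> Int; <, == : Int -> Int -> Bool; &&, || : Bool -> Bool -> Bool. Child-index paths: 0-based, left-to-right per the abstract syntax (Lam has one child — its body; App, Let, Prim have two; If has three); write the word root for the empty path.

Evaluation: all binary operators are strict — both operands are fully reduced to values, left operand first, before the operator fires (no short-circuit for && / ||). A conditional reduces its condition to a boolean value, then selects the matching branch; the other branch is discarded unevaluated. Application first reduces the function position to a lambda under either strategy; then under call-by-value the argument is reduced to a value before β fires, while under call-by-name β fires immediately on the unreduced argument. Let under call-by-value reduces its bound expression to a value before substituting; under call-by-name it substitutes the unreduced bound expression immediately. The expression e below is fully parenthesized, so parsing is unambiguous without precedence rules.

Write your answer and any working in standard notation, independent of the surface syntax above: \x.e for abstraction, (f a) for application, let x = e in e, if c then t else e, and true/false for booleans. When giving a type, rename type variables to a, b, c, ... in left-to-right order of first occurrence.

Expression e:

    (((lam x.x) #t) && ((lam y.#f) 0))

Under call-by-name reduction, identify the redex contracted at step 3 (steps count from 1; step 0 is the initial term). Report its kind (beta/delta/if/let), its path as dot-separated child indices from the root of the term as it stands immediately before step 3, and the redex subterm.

Trace:
step 0: (((\x.x) true) && ((\y.false) 0))
step 1: [beta@0] (true && ((\y.false) 0))
step 2: [beta@1] (true && false)
step 3: [delta@root] false

Answer: delta at root : (true && false)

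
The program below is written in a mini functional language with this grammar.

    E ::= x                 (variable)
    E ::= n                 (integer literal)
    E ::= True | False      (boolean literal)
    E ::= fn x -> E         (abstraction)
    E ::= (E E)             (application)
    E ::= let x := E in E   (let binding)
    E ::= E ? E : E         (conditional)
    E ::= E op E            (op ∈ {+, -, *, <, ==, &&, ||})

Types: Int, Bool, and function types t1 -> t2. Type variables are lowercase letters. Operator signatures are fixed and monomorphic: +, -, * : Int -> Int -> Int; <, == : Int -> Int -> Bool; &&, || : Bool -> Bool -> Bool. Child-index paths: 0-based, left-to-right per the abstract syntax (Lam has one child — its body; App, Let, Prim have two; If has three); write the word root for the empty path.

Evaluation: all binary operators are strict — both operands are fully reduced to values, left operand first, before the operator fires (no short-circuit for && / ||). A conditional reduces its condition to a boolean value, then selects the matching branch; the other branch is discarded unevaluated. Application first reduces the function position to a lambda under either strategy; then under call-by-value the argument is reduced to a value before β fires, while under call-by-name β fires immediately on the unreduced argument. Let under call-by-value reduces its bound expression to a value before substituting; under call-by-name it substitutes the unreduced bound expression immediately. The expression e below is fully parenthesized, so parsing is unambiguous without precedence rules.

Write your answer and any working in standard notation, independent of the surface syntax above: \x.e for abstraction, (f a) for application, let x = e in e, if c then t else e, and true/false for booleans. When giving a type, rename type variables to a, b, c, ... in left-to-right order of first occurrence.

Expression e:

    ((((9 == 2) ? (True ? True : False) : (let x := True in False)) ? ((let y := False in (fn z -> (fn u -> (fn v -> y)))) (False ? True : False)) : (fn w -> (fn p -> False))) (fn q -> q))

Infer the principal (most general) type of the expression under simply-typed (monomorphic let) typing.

Working:
  unify Int ~ Int
  unify Int ~ Int
  unify Bool ~ Bool
  unify Bool ~ Bool
  unify Bool ~ Bool
let x : Bool
  unify Bool ~ Bool
  unify Bool ~ Bool
let y : Bool
y : Bool
\v._ : c -> Bool
\u._ : b -> c -> Bool
\z._ : a -> b -> c -> Bool
  unify Bool ~ Bool
  unify Bool ~ Bool
  unify a -> b -> c -> Bool ~ Bool -> d
  unify a ~ Bool
  unify b -> c -> Bool ~ d
_ _ : b -> c -> Bool
\p._ : f -> Bool
\w._ : e -> f -> Bool
  unify b -> c -> Bool ~ e -> f -> Bool
  unify b ~ e
  unify c -> Bool ~ f -> Bool
  unify c ~ f
  unify Bool ~ Bool
q : g
\q._ : g -> g
  unify e -> f -> Bool ~ (g -> g) -> h
  unify e ~ g -> g
  unify f -> Bool ~ h
_ _ : f -> Bool

Answer: a -> Bool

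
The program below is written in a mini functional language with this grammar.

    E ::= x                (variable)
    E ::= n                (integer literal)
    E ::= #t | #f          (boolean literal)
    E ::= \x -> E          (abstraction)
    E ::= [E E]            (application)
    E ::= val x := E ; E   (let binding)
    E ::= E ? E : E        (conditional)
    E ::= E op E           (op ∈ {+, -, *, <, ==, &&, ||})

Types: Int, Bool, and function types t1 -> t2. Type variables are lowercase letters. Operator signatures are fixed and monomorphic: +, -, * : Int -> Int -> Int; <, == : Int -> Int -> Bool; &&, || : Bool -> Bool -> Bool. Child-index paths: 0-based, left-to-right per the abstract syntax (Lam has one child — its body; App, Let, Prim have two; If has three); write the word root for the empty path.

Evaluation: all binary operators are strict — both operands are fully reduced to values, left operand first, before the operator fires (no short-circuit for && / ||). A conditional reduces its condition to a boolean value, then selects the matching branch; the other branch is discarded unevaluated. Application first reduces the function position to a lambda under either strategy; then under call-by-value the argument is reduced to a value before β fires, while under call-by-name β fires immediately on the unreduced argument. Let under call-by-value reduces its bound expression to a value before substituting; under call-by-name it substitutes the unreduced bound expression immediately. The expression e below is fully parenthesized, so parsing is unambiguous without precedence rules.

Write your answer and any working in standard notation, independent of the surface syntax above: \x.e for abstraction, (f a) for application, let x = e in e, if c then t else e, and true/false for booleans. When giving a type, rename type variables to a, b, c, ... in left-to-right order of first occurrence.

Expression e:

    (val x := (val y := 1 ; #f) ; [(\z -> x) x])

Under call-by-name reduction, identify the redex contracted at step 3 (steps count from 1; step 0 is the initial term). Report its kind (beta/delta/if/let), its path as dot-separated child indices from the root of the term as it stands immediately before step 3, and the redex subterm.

Derivation:
step 0: (let x = (let y = 1 in false) in ((\z.x) x))
step 1: [let@root] ((\z.(let y = 1 in false)) (let y = 1 in false))
step 2: [beta@root] (let y = 1 in false)
step 3: [let@root] false

Answer: let at root : (let y = 1 in false)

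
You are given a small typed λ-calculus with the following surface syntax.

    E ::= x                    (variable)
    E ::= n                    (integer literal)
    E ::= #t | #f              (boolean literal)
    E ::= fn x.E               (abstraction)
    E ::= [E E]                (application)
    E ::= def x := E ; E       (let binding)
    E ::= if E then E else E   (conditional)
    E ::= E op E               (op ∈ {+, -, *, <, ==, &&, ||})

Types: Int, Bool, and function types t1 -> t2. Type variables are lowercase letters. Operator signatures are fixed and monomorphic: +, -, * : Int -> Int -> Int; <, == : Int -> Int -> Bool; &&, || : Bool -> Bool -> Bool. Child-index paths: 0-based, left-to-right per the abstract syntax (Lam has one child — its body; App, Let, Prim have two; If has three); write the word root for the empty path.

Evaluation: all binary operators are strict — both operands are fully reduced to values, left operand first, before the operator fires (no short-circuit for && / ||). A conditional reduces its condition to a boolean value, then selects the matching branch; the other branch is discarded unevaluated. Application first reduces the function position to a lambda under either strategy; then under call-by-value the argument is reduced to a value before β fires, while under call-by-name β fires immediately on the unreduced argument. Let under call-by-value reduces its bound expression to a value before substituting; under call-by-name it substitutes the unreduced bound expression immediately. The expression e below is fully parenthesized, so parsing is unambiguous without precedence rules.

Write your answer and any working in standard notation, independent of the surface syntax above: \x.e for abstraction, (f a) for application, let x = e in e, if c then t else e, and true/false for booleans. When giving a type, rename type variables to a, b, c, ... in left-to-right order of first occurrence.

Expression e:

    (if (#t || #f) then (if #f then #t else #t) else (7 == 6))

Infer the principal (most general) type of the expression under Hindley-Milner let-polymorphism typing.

Trace:
  unify Bool ~ Bool
  unify Bool ~ Bool
  unify Bool ~ Bool
  unify Bool ~ Bool
  unify Bool ~ Bool
  unify Int ~ Int
  unify Int ~ Int
  unify Bool ~ Bool

Answer: Bool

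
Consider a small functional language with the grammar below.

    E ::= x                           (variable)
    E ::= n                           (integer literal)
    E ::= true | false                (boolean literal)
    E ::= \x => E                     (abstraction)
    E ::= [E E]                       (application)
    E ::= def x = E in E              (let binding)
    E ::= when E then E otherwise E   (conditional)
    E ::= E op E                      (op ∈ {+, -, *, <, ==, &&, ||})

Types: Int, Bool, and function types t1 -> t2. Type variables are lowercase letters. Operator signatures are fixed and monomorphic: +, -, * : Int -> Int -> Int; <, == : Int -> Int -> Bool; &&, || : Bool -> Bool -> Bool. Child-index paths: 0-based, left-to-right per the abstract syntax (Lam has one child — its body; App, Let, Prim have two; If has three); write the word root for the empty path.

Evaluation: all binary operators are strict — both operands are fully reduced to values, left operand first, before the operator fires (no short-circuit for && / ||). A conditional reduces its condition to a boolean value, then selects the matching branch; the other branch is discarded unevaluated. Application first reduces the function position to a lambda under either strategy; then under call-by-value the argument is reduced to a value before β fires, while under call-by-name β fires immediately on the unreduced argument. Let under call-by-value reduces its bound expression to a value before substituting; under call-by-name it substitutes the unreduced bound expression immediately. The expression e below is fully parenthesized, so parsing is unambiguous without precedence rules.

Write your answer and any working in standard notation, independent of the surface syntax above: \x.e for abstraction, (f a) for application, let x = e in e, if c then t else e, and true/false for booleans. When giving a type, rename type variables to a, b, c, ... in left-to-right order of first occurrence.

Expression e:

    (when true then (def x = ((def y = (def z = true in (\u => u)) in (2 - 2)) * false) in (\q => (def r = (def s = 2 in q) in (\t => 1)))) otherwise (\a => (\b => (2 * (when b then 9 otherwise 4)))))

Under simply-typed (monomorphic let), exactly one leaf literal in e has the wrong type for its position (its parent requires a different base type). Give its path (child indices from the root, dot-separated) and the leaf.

Answer: 1.0.1 : false

Working:
  unify Bool ~ Bool
let z : Bool
u : a
\u._ : a -> a
let y : a -> a
  unify Int ~ Int
  unify Int ~ Int
  unify Int ~ Int
  unify Bool ~ Int
  FAIL: mismatch Bool ~ Int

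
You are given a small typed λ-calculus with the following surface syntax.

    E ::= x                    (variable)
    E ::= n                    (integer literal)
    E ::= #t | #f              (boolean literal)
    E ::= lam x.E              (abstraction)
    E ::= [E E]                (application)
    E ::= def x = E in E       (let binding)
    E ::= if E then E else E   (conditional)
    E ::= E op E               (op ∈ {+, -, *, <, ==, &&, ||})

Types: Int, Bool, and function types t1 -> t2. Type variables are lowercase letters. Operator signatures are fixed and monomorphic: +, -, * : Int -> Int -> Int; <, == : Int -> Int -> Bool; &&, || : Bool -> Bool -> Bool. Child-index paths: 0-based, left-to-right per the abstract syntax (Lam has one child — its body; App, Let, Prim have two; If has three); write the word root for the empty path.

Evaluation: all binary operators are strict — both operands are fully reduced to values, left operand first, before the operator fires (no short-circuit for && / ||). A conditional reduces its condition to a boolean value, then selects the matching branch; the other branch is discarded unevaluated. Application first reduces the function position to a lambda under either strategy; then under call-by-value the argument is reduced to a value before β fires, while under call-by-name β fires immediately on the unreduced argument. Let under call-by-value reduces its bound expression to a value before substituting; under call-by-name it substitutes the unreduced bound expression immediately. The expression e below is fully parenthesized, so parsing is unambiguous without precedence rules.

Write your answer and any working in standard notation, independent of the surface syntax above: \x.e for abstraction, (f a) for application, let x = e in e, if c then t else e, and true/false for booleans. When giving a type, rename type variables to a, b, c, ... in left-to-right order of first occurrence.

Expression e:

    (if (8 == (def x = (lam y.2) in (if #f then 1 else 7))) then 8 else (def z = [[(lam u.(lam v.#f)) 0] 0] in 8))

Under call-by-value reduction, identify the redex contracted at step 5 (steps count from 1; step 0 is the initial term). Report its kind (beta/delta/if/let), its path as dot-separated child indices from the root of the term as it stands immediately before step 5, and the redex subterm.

Answer: beta at 0.0 : ((\u.(\v.false)) 0)

Trace:
step 0: (if (8 == (let x = (\y.2) in (if false then 1 else 7))) then 8 else (let z = (((\u.(\v.false)) 0) 0) in 8))
step 1: [let@0.1] (if (8 == (if false then 1 else 7)) then 8 else (let z = (((\u.(\v.false)) 0) 0) in 8))
step 2: [if@0.1] (if (8 == 7) then 8 else (let z = (((\u.(\v.false)) 0) 0) in 8))
step 3: [delta@0] (if false then 8 else (let z = (((\u.(\v.false)) 0) 0) in 8))
step 4: [if@root] (let z = (((\u.(\v.false)) 0) 0) in 8)
step 5: [beta@0.0] (let z = ((\v.false) 0) in 8)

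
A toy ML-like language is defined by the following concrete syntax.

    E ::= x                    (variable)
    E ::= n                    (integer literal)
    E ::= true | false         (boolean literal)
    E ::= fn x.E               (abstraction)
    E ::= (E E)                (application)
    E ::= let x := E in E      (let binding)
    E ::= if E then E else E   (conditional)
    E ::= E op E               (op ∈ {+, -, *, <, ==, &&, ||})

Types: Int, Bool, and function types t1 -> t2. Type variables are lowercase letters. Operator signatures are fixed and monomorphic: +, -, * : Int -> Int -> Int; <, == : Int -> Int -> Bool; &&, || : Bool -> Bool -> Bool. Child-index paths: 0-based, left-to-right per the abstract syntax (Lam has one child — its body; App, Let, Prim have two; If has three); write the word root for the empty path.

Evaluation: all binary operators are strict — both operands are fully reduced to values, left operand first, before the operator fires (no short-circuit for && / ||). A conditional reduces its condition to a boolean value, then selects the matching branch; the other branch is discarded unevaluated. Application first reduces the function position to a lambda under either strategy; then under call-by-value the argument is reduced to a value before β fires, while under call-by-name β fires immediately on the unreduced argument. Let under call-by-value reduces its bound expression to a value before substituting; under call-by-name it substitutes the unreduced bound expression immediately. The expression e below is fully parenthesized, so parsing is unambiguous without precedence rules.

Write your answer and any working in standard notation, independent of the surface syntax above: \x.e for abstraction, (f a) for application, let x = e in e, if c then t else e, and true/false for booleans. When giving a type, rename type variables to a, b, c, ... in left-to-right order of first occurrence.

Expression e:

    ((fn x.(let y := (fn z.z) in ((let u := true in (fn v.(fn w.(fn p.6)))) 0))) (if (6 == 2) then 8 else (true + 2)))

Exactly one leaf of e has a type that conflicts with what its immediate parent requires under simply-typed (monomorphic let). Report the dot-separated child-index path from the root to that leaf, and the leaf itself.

Working:
z : b
\z._ : b -> b
let y : b -> b
let u : Bool
\p._ : e -> Int
\w._ : d -> e -> Int
\v._ : c -> d -> e -> Int
  unify c -> d -> e -> Int ~ Int -> f
  unify c ~ Int
  unify d -> e -> Int ~ f
_ _ : d -> e -> Int
\x._ : a -> d -> e -> Int
  unify Int ~ Int
  unify Int ~ Int
  unify Bool ~ Bool
  unify Bool ~ Int
  FAIL: mismatch Bool ~ Int

Answer: 1.2.0 : true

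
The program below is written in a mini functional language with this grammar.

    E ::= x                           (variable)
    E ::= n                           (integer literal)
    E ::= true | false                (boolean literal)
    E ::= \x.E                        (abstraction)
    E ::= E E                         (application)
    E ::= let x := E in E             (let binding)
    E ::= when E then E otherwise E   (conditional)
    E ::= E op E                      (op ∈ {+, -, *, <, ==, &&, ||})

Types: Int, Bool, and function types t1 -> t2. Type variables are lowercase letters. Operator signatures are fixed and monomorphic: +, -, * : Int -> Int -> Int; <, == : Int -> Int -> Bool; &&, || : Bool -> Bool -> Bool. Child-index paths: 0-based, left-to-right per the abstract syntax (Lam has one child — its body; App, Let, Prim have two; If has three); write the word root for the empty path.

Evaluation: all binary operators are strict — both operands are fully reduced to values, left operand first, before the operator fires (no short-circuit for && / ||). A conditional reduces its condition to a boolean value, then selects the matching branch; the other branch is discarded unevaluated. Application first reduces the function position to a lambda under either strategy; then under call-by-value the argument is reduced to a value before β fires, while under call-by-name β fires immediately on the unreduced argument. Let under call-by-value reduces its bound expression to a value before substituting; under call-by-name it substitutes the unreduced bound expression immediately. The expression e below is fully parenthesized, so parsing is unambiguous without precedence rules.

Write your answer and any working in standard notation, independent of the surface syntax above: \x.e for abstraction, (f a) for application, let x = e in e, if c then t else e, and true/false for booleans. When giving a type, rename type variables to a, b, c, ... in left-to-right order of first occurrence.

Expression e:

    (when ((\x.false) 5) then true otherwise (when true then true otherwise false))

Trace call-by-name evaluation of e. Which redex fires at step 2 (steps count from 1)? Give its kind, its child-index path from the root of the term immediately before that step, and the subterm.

Answer: if at root : (if false then true else (if true then true else false))

Derivation:
step 0: (if ((\x.false) 5) then true else (if true then true else false))
step 1: [beta@0] (if false then true else (if true then true else false))
step 2: [if@root] (if true then true else false)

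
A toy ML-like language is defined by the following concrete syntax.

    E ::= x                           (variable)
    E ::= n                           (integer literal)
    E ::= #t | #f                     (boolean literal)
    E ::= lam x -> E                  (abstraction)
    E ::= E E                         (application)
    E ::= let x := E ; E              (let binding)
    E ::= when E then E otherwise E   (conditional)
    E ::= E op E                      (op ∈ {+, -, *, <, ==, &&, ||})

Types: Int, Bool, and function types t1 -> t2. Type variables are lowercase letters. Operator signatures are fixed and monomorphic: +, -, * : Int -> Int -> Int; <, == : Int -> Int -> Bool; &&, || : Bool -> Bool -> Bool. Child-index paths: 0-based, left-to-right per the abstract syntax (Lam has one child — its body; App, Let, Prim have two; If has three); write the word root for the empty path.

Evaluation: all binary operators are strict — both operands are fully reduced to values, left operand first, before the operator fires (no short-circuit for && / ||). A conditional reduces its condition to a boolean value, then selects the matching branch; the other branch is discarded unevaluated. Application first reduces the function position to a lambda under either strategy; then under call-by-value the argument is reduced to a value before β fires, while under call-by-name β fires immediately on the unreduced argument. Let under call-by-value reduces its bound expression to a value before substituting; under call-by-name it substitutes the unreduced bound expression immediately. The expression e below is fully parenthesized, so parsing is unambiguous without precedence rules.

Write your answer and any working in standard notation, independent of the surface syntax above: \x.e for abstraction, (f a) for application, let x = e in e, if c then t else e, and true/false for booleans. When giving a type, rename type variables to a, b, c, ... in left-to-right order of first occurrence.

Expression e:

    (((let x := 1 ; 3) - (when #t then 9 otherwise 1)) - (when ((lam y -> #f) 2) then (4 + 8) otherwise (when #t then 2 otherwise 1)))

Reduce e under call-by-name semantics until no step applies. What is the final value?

Working:
step 0: (((let x = 1 in 3) - (if true then 9 else 1)) - (if ((\y.false) 2) then (4 + 8) else (if true then 2 else 1)))
step 1: [let@0.0] ((3 - (if true then 9 else 1)) - (if ((\y.false) 2) then (4 + 8) else (if true then 2 else 1)))
step 2: [if@0.1] ((3 - 9) - (if ((\y.false) 2) then (4 + 8) else (if true then 2 else 1)))
step 3: [delta@0] (-6 - (if ((\y.false) 2) then (4 + 8) else (if true then 2 else 1)))
step 4: [beta@1.0] (-6 - (if false then (4 + 8) else (if true then 2 else 1)))
step 5: [if@1] (-6 - (if true then 2 else 1))
step 6: [if@1] (-6 - 2)
step 7: [delta@root] -8

Answer: -8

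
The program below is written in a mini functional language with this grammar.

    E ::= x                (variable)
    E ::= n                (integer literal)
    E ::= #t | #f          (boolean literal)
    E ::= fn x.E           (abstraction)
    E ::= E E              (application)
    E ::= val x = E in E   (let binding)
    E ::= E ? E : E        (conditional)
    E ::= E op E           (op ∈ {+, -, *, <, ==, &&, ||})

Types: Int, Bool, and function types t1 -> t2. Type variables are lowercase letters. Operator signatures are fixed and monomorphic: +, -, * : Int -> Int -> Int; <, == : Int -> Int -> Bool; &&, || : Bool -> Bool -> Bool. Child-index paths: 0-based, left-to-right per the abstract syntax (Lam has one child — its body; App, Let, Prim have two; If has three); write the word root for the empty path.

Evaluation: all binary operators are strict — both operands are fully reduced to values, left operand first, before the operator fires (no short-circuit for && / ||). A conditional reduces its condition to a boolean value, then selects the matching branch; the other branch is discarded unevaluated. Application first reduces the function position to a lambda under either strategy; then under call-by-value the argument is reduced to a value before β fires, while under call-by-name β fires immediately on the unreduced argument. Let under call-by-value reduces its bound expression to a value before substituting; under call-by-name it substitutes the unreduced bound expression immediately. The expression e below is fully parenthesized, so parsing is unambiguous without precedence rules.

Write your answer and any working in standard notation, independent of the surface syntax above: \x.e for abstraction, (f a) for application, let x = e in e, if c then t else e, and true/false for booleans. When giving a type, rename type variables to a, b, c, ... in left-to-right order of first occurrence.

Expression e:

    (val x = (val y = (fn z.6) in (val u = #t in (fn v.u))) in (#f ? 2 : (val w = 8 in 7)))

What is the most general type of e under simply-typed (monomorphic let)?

Answer: Int

Derivation:
\z._ : a -> Int
let y : a -> Int
let u : Bool
u : Bool
\v._ : b -> Bool
let x : b -> Bool
  unify Bool ~ Bool
let w : Int
  unify Int ~ Int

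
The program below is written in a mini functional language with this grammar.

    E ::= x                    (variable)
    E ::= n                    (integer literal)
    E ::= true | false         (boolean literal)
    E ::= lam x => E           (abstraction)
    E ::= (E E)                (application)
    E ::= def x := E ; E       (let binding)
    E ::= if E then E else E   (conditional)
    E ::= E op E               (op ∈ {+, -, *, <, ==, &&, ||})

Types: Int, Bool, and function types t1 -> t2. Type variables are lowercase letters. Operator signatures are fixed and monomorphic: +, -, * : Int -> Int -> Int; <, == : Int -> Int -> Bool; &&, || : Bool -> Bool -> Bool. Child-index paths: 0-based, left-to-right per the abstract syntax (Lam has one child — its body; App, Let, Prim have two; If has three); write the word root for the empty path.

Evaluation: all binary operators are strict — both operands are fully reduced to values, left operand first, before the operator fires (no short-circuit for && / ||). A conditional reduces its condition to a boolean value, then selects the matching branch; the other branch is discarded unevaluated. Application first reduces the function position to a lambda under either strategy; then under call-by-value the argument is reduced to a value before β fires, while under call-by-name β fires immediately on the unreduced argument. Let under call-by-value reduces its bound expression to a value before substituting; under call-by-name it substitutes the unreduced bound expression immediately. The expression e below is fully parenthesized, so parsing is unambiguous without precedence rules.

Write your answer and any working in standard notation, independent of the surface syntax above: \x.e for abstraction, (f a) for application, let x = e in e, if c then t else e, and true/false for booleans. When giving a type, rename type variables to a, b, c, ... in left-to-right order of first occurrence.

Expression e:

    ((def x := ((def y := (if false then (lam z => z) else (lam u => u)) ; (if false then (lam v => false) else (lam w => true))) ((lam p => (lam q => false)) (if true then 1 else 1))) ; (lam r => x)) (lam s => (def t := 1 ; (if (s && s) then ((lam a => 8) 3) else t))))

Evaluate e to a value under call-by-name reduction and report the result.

Working:
step 0: ((let x = ((let y = (if false then (\z.z) else (\u.u)) in (if false then (\v.false) else (\w.true))) ((\p.(\q.false)) (if true then 1 else 1))) in (\r.x)) (\s.(let t = 1 in (if (s && s) then ((\a.8) 3) else t))))
step 1: [let@0] ((\r.((let y = (if false then (\z.z) else (\u.u)) in (if false then (\v.false) else (\w.true))) ((\p.(\q.false)) (if true then 1 else 1)))) (\s.(let t = 1 in (if (s && s) then ((\a.8) 3) else t))))
step 2: [beta@root] ((let y = (if false then (\z.z) else (\u.u)) in (if false then (\v.false) else (\w.true))) ((\p.(\q.false)) (if true then 1 else 1)))
step 3: [let@0] ((if false then (\v.false) else (\w.true)) ((\p.(\q.false)) (if true then 1 else 1)))
step 4: [if@0] ((\w.true) ((\p.(\q.false)) (if true then 1 else 1)))
step 5: [beta@root] true

Answer: true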